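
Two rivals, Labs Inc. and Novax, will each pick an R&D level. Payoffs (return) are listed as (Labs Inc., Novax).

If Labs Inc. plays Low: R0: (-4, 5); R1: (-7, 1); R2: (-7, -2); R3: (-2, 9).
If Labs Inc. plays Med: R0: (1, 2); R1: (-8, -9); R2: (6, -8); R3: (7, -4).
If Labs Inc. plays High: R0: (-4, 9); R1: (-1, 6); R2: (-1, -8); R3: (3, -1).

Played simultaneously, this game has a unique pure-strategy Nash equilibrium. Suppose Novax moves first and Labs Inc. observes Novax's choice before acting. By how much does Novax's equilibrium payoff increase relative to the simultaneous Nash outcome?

Labs Inc. best-responds to each possible Novax move:
- R0: Labs Inc. compares -4, 1, -4 and picks Med; Novax would get 2.
- R1: Labs Inc. compares -7, -8, -1 and picks High; Novax would get 6.
- R2: Labs Inc. compares -7, 6, -1 and picks Med; Novax would get -8.
- R3: Labs Inc. compares -2, 7, 3 and picks Med; Novax would get -4.
Maximizing over 2, 6, -8, -4, Novax chooses R1. Subgame-perfect outcome: (High, R1) with payoffs (-1, 6).
For the simultaneous game, intersect best replies.
Labs Inc.'s best replies: R0→Med; R1→High; R2→Med; R3→Med.
Novax's best replies: Low→R3; Med→R0; High→R0.
Only (Med, R0) has each player best-responding; Nash payoffs (1, 2).
Novax's commitment gain: 6 − 2 = 4.

4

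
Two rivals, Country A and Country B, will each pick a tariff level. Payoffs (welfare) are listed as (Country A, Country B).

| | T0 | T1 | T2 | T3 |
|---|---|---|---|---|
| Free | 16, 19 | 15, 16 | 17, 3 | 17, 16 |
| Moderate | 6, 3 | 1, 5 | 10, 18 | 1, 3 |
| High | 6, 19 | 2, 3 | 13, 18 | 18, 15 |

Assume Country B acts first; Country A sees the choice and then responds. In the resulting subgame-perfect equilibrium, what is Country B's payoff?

Solve by backward induction (Country B leads).
- T0 → Country A plays Free (best of 16, 6, 6); Country B gets 19.
- T1 → Country A plays Free (best of 15, 1, 2); Country B gets 16.
- T2 → Country A plays Free (best of 17, 10, 13); Country B gets 3.
- T3 → Country A plays High (best of 17, 1, 18); Country B gets 15.
Country B's induced payoffs are 19, 16, 3, 15, so Country B commits to T0. Subgame-perfect outcome: (Free, T0) with payoffs (16, 19).

19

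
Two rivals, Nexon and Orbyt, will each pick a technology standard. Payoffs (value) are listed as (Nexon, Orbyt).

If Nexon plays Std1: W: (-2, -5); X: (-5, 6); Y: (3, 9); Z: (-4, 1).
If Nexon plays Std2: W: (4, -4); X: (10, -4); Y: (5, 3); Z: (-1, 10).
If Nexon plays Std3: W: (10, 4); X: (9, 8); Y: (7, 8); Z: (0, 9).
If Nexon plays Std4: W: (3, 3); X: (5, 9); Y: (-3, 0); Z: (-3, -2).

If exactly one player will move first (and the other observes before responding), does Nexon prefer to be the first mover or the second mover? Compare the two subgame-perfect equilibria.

If Nexon leads: Orbyt's best replies are Std1→Y, Std2→Z, Std3→Z, Std4→X; Nexon's induced payoffs 3, -1, 0, 5; outcome (Std4, X), payoffs (5, 9).
If Orbyt leads: Nexon's best replies are W→Std3, X→Std2, Y→Std3, Z→Std3; Orbyt's induced payoffs 4, -4, 8, 9; outcome (Std3, Z), payoffs (0, 9).
Nexon gets 5 moving first and 0 moving second, so Nexon prefers to move first.

first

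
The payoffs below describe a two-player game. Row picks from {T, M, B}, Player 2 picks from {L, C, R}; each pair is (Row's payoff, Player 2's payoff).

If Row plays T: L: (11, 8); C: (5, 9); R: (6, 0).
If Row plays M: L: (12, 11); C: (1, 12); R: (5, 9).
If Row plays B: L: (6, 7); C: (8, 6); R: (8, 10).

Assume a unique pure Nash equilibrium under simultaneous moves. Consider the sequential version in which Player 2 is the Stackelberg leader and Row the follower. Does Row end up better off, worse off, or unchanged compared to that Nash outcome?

better off

Solve by backward induction (Player 2 leads).
- L: BR = M, leader payoff 11.
- C: BR = B, leader payoff 6.
- R: BR = B, leader payoff 10.
Maximizing over 11, 6, 10, Player 2 chooses L. Subgame-perfect outcome: (M, L) with payoffs (12, 11).
For the simultaneous game, intersect best replies.
Row's best replies: L→M; C→B; R→B.
Player 2's best replies: T→C; M→C; B→R.
Only (B, R) has each player best-responding; Nash payoffs (8, 10).
Row earns 12 sequentially versus 8 at the Nash outcome: better off.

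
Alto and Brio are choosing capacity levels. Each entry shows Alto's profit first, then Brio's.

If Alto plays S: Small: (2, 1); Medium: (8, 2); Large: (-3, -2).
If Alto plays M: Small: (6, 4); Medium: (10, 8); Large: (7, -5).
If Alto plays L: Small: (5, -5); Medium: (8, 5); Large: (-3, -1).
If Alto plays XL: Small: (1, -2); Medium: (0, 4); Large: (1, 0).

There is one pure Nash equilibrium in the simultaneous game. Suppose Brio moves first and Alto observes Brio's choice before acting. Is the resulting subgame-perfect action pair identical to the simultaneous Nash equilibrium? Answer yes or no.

Backward induction with Brio moving first.
- Small: BR = M, leader payoff 4.
- Medium: BR = M, leader payoff 8.
- Large: BR = M, leader payoff -5.
Maximizing over 4, 8, -5, Brio chooses Medium. Subgame-perfect outcome: (M, Medium) with payoffs (10, 8).
Under simultaneous play:
Alto's best replies: Small→M; Medium→M; Large→M.
Brio's best replies: S→Medium; M→Medium; L→Medium; XL→Medium.
The unique mutual best reply is (M, Medium), giving (10, 8).
Sequential outcome (M, Medium) coincides with the Nash profile (M, Medium).

yes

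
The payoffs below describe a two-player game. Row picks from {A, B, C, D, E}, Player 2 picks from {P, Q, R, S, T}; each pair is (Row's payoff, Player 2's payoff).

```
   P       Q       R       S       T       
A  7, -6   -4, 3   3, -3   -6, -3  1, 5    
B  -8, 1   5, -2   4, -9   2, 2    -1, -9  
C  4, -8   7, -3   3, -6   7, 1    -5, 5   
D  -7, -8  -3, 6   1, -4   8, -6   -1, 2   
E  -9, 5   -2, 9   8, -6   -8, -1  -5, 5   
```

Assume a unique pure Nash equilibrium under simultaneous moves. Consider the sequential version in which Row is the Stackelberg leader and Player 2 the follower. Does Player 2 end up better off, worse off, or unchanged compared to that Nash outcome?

Player 2 best-responds to each possible Row move:
- A: BR = T, leader payoff 1.
- B: BR = S, leader payoff 2.
- C: BR = T, leader payoff -5.
- D: BR = Q, leader payoff -3.
- E: BR = Q, leader payoff -2.
Row's induced payoffs are 1, 2, -5, -3, -2, so Row commits to B. Subgame-perfect outcome: (B, S) with payoffs (2, 2).
Under simultaneous play:
Row's best replies: P→A; Q→C; R→E; S→D; T→A.
Player 2's best replies: A→T; B→S; C→T; D→Q; E→Q.
The unique mutual best reply is (A, T), giving (1, 5).
Player 2 earns 2 sequentially versus 5 at the Nash outcome: worse off.

worse off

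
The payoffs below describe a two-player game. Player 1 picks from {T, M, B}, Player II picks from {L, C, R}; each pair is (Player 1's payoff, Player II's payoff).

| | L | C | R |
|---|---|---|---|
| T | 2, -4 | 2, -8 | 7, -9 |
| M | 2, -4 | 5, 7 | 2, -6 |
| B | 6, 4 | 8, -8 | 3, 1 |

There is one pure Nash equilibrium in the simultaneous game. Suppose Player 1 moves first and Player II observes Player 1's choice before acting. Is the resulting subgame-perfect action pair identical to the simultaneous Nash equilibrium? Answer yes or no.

yes

Player II best-responds to each possible Player 1 move:
- T: Player II compares -4, -8, -9 and picks L; Player 1 would get 2.
- M: Player II compares -4, 7, -6 and picks C; Player 1 would get 5.
- B: Player II compares 4, -8, 1 and picks L; Player 1 would get 6.
Player 1's induced payoffs are 2, 5, 6, so Player 1 commits to B. Subgame-perfect outcome: (B, L) with payoffs (6, 4).
Under simultaneous play:
Player 1's best replies: L→B; C→B; R→T.
Player II's best replies: T→L; M→C; B→L.
Only (B, L) has each player best-responding; Nash payoffs (6, 4).
Sequential outcome (B, L) coincides with the Nash profile (B, L).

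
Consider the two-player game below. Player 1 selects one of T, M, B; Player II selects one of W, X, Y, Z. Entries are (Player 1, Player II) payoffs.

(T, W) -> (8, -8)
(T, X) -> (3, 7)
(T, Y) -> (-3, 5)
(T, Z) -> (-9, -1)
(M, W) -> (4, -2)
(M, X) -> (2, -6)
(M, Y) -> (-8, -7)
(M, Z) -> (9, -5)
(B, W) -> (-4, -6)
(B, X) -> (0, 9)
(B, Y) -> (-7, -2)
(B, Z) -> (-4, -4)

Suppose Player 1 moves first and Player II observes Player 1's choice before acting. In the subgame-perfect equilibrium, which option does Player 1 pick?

M

Solve by backward induction (Player 1 leads).
- T → Player II plays X (best of -8, 7, 5, -1); Player 1 gets 3.
- M → Player II plays W (best of -2, -6, -7, -5); Player 1 gets 4.
- B → Player II plays X (best of -6, 9, -2, -4); Player 1 gets 0.
Maximizing over 3, 4, 0, Player 1 chooses M. Subgame-perfect outcome: (M, W) with payoffs (4, -2).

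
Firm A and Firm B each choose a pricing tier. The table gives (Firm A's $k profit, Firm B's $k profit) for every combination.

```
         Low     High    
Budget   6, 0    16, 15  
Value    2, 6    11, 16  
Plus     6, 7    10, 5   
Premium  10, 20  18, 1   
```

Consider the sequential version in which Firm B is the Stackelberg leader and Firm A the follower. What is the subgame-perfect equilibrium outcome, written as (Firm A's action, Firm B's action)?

Work backward from Firm A's decision.
- Low: BR = Premium, leader payoff 20.
- High: BR = Premium, leader payoff 1.
Firm B's induced payoffs are 20, 1, so Firm B commits to Low. Subgame-perfect outcome: (Premium, Low) with payoffs (10, 20).

(Premium, Low)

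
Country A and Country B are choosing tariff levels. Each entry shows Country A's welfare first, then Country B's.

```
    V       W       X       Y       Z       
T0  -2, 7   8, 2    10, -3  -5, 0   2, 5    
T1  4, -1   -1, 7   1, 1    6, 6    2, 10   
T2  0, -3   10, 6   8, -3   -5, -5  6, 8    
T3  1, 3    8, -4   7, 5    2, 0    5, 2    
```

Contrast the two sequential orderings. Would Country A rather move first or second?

first

If Country A leads: Country B's best replies are T0→V, T1→Z, T2→Z, T3→X; Country A's induced payoffs -2, 2, 6, 7; outcome (T3, X), payoffs (7, 5).
If Country B leads: Country A's best replies are V→T1, W→T2, X→T0, Y→T1, Z→T2; Country B's induced payoffs -1, 6, -3, 6, 8; outcome (T2, Z), payoffs (6, 8).
Country A gets 7 moving first and 6 moving second, so Country A prefers to move first.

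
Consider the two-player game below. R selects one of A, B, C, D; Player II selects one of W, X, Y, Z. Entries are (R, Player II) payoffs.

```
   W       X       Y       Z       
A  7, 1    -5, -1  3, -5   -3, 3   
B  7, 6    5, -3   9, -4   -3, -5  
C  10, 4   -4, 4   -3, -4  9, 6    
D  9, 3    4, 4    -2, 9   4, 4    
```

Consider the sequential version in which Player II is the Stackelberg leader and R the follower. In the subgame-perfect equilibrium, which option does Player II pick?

Z

R best-responds to each possible Player II move:
- W: BR = C, leader payoff 4.
- X: BR = B, leader payoff -3.
- Y: BR = B, leader payoff -4.
- Z: BR = C, leader payoff 6.
Maximizing over 4, -3, -4, 6, Player II chooses Z. Subgame-perfect outcome: (C, Z) with payoffs (9, 6).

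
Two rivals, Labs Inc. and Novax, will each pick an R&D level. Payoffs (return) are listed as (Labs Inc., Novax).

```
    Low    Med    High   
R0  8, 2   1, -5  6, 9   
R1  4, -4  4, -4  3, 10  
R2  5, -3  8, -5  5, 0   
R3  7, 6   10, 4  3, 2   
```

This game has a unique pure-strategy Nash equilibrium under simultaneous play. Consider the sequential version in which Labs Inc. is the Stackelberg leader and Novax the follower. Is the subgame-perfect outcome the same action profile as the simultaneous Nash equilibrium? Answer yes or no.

Solve by backward induction (Labs Inc. leads).
- R0 → Novax plays High (best of 2, -5, 9); Labs Inc. gets 6.
- R1 → Novax plays High (best of -4, -4, 10); Labs Inc. gets 3.
- R2 → Novax plays High (best of -3, -5, 0); Labs Inc. gets 5.
- R3 → Novax plays Low (best of 6, 4, 2); Labs Inc. gets 7.
Labs Inc.'s induced payoffs are 6, 3, 5, 7, so Labs Inc. commits to R3. Subgame-perfect outcome: (R3, Low) with payoffs (7, 6).
Now find the simultaneous Nash equilibrium.
Labs Inc.'s best replies: Low→R0; Med→R3; High→R0.
Novax's best replies: R0→High; R1→High; R2→High; R3→Low.
The unique mutual best reply is (R0, High), giving (6, 9).
Sequential outcome (R3, Low) differs from the Nash profile (R0, High).

no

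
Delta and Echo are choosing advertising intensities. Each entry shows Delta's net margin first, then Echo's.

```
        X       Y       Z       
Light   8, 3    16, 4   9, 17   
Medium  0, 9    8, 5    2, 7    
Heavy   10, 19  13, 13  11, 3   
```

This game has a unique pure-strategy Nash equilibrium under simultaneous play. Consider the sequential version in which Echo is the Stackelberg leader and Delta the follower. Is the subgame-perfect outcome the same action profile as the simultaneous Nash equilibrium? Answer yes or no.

yes

Delta best-responds to each possible Echo move:
- X: BR = Heavy, leader payoff 19.
- Y: BR = Light, leader payoff 4.
- Z: BR = Heavy, leader payoff 3.
Echo's induced payoffs are 19, 4, 3, so Echo commits to X. Subgame-perfect outcome: (Heavy, X) with payoffs (10, 19).
Under simultaneous play:
Delta's best replies: X→Heavy; Y→Light; Z→Heavy.
Echo's best replies: Light→Z; Medium→X; Heavy→X.
The unique mutual best reply is (Heavy, X), giving (10, 19).
Sequential outcome (Heavy, X) coincides with the Nash profile (Heavy, X).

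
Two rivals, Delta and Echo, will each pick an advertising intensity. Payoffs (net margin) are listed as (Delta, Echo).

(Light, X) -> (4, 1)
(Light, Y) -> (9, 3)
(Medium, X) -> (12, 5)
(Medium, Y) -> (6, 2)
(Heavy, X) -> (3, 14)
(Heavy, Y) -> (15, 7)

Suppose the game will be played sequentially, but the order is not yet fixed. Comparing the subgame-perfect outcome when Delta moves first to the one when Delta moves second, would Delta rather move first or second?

If Delta leads: Echo's best replies are Light→Y, Medium→X, Heavy→X; Delta's induced payoffs 9, 12, 3; outcome (Medium, X), payoffs (12, 5).
If Echo leads: Delta's best replies are X→Medium, Y→Heavy; Echo's induced payoffs 5, 7; outcome (Heavy, Y), payoffs (15, 7).
Delta gets 12 moving first and 15 moving second, so Delta prefers to move second.

second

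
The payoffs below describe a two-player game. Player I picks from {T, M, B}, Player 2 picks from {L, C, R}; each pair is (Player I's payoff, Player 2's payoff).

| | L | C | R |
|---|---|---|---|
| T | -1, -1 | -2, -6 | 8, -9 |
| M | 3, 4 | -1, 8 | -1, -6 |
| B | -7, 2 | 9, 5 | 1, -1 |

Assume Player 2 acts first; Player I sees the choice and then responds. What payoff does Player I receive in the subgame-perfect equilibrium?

Player I best-responds to each possible Player 2 move:
- L: Player I compares -1, 3, -7 and picks M; Player 2 would get 4.
- C: Player I compares -2, -1, 9 and picks B; Player 2 would get 5.
- R: Player I compares 8, -1, 1 and picks T; Player 2 would get -9.
Maximizing over 4, 5, -9, Player 2 chooses C. Subgame-perfect outcome: (B, C) with payoffs (9, 5).

9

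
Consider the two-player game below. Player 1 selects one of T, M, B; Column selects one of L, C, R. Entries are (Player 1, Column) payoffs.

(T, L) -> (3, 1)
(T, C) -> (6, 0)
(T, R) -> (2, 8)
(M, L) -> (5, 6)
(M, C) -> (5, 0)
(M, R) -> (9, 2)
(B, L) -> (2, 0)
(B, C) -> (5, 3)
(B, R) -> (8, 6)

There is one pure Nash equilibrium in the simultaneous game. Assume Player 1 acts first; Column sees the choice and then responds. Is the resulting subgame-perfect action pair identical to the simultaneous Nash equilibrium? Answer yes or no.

Column best-responds to each possible Player 1 move:
- T: BR = R, leader payoff 2.
- M: BR = L, leader payoff 5.
- B: BR = R, leader payoff 8.
Maximizing over 2, 5, 8, Player 1 chooses B. Subgame-perfect outcome: (B, R) with payoffs (8, 6).
Now find the simultaneous Nash equilibrium.
Player 1's best replies: L→M; C→T; R→M.
Column's best replies: T→R; M→L; B→R.
The unique mutual best reply is (M, L), giving (5, 6).
Sequential outcome (B, R) differs from the Nash profile (M, L).

no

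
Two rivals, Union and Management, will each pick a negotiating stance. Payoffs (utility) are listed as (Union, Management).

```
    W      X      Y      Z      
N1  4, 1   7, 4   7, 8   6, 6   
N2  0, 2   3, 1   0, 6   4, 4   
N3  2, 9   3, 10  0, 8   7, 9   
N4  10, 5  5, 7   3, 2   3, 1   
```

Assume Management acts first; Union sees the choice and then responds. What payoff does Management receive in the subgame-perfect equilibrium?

Backward induction with Management moving first.
- W → Union plays N4 (best of 4, 0, 2, 10); Management gets 5.
- X → Union plays N1 (best of 7, 3, 3, 5); Management gets 4.
- Y → Union plays N1 (best of 7, 0, 0, 3); Management gets 8.
- Z → Union plays N3 (best of 6, 4, 7, 3); Management gets 9.
Among 5, 4, 8, 9, the best is 9 at Z. Subgame-perfect outcome: (N3, Z) with payoffs (7, 9).

9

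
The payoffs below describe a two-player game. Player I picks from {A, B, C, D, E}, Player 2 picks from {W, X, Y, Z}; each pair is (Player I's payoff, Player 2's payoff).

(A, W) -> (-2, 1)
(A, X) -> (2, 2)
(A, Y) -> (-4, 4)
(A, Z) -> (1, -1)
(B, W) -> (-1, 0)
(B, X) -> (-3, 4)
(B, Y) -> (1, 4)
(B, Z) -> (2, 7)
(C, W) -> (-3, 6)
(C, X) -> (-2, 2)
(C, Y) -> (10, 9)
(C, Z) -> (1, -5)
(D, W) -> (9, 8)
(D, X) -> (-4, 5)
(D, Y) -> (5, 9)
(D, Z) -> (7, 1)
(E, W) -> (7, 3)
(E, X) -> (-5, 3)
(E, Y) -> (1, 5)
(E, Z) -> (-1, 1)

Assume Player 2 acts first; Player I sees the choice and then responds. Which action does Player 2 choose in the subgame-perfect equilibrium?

Player I best-responds to each possible Player 2 move:
- W: Player I compares -2, -1, -3, 9, 7 and picks D; Player 2 would get 8.
- X: Player I compares 2, -3, -2, -4, -5 and picks A; Player 2 would get 2.
- Y: Player I compares -4, 1, 10, 5, 1 and picks C; Player 2 would get 9.
- Z: Player I compares 1, 2, 1, 7, -1 and picks D; Player 2 would get 1.
Maximizing over 8, 2, 9, 1, Player 2 chooses Y. Subgame-perfect outcome: (C, Y) with payoffs (10, 9).

Y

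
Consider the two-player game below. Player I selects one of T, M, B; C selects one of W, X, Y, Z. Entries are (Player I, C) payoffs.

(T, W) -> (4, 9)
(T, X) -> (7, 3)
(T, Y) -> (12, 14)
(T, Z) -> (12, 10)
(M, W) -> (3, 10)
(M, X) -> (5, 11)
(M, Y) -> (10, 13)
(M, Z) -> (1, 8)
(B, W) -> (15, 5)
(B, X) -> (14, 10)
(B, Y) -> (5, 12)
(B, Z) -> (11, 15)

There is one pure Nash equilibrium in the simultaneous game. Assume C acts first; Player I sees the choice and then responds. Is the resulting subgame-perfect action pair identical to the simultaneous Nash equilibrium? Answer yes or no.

yes

Backward induction with C moving first.
- W → Player I plays B (best of 4, 3, 15); C gets 5.
- X → Player I plays B (best of 7, 5, 14); C gets 10.
- Y → Player I plays T (best of 12, 10, 5); C gets 14.
- Z → Player I plays T (best of 12, 1, 11); C gets 10.
Maximizing over 5, 10, 14, 10, C chooses Y. Subgame-perfect outcome: (T, Y) with payoffs (12, 14).
Under simultaneous play:
Player I's best replies: W→B; X→B; Y→T; Z→T.
C's best replies: T→Y; M→Y; B→Z.
Only (T, Y) has each player best-responding; Nash payoffs (12, 14).
Sequential outcome (T, Y) coincides with the Nash profile (T, Y).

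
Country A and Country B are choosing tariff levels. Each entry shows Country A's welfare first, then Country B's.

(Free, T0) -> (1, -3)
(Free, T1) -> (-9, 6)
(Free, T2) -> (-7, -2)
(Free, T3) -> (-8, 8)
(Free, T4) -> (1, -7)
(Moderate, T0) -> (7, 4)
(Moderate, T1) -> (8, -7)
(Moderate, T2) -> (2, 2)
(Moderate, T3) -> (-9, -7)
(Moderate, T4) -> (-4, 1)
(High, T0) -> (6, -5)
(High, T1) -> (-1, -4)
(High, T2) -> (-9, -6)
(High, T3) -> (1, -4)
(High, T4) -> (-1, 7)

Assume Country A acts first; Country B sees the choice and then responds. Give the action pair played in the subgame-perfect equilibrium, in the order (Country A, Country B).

(Moderate, T0)

Backward induction with Country A moving first.
- Free: Country B compares -3, 6, -2, 8, -7 and picks T3; Country A would get -8.
- Moderate: Country B compares 4, -7, 2, -7, 1 and picks T0; Country A would get 7.
- High: Country B compares -5, -4, -6, -4, 7 and picks T4; Country A would get -1.
Among -8, 7, -1, the best is 7 at Moderate. Subgame-perfect outcome: (Moderate, T0) with payoffs (7, 4).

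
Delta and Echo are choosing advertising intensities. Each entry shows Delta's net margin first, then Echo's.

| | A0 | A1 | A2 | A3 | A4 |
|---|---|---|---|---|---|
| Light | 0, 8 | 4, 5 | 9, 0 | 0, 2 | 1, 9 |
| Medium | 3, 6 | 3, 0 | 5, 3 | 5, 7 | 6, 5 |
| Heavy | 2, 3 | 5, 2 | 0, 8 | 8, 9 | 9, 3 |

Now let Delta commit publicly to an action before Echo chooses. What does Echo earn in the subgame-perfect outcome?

Backward induction with Delta moving first.
- Light: BR = A4, leader payoff 1.
- Medium: BR = A3, leader payoff 5.
- Heavy: BR = A3, leader payoff 8.
Among 1, 5, 8, the best is 8 at Heavy. Subgame-perfect outcome: (Heavy, A3) with payoffs (8, 9).

9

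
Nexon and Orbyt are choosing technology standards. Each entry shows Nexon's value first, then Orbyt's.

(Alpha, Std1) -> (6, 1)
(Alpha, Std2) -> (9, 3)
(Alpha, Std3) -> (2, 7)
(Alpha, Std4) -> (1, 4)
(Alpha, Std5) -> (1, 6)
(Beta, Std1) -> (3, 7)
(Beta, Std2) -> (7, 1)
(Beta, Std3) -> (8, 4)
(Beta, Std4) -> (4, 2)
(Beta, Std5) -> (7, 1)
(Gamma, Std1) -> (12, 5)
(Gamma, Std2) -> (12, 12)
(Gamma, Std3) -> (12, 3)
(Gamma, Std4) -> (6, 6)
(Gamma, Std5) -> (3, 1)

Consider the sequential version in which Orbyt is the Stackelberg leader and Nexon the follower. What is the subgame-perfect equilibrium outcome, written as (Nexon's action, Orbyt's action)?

Solve by backward induction (Orbyt leads).
- Std1: BR = Gamma, leader payoff 5.
- Std2: BR = Gamma, leader payoff 12.
- Std3: BR = Gamma, leader payoff 3.
- Std4: BR = Gamma, leader payoff 6.
- Std5: BR = Beta, leader payoff 1.
Maximizing over 5, 12, 3, 6, 1, Orbyt chooses Std2. Subgame-perfect outcome: (Gamma, Std2) with payoffs (12, 12).

(Gamma, Std2)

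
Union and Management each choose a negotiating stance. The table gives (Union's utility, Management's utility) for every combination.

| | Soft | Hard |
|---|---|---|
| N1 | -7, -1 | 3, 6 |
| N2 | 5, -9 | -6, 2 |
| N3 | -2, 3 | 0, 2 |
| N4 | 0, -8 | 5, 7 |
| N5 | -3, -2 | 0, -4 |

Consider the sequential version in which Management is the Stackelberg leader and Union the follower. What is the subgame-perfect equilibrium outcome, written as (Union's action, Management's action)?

(N4, Hard)

Backward induction with Management moving first.
- Soft: BR = N2, leader payoff -9.
- Hard: BR = N4, leader payoff 7.
Management's induced payoffs are -9, 7, so Management commits to Hard. Subgame-perfect outcome: (N4, Hard) with payoffs (5, 7).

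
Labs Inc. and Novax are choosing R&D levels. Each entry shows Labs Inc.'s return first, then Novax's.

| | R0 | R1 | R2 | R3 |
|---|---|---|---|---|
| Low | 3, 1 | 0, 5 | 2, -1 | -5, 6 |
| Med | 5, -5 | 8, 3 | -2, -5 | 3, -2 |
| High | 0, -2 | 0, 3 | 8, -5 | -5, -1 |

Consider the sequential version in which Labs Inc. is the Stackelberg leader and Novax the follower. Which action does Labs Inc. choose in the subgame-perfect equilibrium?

Med

Novax best-responds to each possible Labs Inc. move:
- Low: Novax compares 1, 5, -1, 6 and picks R3; Labs Inc. would get -5.
- Med: Novax compares -5, 3, -5, -2 and picks R1; Labs Inc. would get 8.
- High: Novax compares -2, 3, -5, -1 and picks R1; Labs Inc. would get 0.
Among -5, 8, 0, the best is 8 at Med. Subgame-perfect outcome: (Med, R1) with payoffs (8, 3).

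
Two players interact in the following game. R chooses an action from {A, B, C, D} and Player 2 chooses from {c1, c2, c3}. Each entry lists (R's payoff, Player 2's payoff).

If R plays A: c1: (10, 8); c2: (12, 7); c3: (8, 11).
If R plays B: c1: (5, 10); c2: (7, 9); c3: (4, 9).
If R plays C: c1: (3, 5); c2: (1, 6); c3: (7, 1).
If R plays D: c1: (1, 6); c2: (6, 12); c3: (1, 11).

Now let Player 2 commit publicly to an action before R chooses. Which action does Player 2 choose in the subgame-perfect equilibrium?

Solve by backward induction (Player 2 leads).
- c1 → R plays A (best of 10, 5, 3, 1); Player 2 gets 8.
- c2 → R plays A (best of 12, 7, 1, 6); Player 2 gets 7.
- c3 → R plays A (best of 8, 4, 7, 1); Player 2 gets 11.
Maximizing over 8, 7, 11, Player 2 chooses c3. Subgame-perfect outcome: (A, c3) with payoffs (8, 11).

c3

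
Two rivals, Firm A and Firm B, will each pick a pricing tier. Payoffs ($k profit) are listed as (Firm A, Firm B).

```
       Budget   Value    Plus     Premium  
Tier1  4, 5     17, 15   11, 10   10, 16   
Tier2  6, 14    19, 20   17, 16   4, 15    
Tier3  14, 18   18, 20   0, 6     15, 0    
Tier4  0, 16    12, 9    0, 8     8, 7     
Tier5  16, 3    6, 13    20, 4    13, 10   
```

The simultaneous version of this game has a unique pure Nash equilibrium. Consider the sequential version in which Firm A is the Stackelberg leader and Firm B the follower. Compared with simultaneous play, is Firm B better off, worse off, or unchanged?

unchanged

Firm B best-responds to each possible Firm A move:
- Tier1: Firm B compares 5, 15, 10, 16 and picks Premium; Firm A would get 10.
- Tier2: Firm B compares 14, 20, 16, 15 and picks Value; Firm A would get 19.
- Tier3: Firm B compares 18, 20, 6, 0 and picks Value; Firm A would get 18.
- Tier4: Firm B compares 16, 9, 8, 7 and picks Budget; Firm A would get 0.
- Tier5: Firm B compares 3, 13, 4, 10 and picks Value; Firm A would get 6.
Maximizing over 10, 19, 18, 0, 6, Firm A chooses Tier2. Subgame-perfect outcome: (Tier2, Value) with payoffs (19, 20).
Now find the simultaneous Nash equilibrium.
Firm A's best replies: Budget→Tier5; Value→Tier2; Plus→Tier5; Premium→Tier3.
Firm B's best replies: Tier1→Premium; Tier2→Value; Tier3→Value; Tier4→Budget; Tier5→Value.
The unique mutual best reply is (Tier2, Value), giving (19, 20).
Firm B earns 20 sequentially versus 20 at the Nash outcome: unchanged.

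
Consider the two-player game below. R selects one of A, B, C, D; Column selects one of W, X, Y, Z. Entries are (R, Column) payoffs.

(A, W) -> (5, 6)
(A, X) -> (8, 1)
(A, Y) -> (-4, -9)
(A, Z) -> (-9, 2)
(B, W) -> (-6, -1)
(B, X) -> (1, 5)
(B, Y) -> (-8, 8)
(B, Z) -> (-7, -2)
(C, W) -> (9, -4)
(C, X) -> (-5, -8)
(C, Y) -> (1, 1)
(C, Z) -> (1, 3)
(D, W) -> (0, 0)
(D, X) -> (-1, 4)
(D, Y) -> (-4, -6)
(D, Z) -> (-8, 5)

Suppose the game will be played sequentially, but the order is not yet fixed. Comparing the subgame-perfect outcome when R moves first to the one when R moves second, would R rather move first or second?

first

If R leads: Column's best replies are A→W, B→Y, C→Z, D→Z; R's induced payoffs 5, -8, 1, -8; outcome (A, W), payoffs (5, 6).
If Column leads: R's best replies are W→C, X→A, Y→C, Z→C; Column's induced payoffs -4, 1, 1, 3; outcome (C, Z), payoffs (1, 3).
R gets 5 moving first and 1 moving second, so R prefers to move first.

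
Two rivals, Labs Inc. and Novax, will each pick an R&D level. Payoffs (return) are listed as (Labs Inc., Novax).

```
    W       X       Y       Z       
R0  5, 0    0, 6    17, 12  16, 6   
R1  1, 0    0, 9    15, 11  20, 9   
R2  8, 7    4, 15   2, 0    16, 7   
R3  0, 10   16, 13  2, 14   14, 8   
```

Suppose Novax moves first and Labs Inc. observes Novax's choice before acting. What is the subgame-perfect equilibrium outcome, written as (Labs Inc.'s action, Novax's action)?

(R3, X)

Backward induction with Novax moving first.
- W: BR = R2, leader payoff 7.
- X: BR = R3, leader payoff 13.
- Y: BR = R0, leader payoff 12.
- Z: BR = R1, leader payoff 9.
Novax's induced payoffs are 7, 13, 12, 9, so Novax commits to X. Subgame-perfect outcome: (R3, X) with payoffs (16, 13).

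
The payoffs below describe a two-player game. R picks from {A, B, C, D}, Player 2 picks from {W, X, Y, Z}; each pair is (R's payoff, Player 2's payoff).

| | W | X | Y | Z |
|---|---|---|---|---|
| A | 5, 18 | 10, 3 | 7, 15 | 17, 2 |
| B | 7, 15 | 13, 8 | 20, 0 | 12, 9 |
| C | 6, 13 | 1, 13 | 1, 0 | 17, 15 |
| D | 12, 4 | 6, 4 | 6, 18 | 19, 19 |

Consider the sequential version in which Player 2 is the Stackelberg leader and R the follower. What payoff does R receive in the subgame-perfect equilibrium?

Backward induction with Player 2 moving first.
- W: BR = D, leader payoff 4.
- X: BR = B, leader payoff 8.
- Y: BR = B, leader payoff 0.
- Z: BR = D, leader payoff 19.
Among 4, 8, 0, 19, the best is 19 at Z. Subgame-perfect outcome: (D, Z) with payoffs (19, 19).

19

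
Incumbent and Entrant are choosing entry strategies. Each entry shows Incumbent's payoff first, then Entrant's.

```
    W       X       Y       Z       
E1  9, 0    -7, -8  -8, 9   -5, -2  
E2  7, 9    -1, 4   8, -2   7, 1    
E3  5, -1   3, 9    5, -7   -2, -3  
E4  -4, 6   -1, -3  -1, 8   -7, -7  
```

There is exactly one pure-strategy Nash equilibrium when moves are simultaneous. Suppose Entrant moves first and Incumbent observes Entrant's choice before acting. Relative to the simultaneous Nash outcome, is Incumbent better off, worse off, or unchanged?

Incumbent best-responds to each possible Entrant move:
- W → Incumbent plays E1 (best of 9, 7, 5, -4); Entrant gets 0.
- X → Incumbent plays E3 (best of -7, -1, 3, -1); Entrant gets 9.
- Y → Incumbent plays E2 (best of -8, 8, 5, -1); Entrant gets -2.
- Z → Incumbent plays E2 (best of -5, 7, -2, -7); Entrant gets 1.
Entrant's induced payoffs are 0, 9, -2, 1, so Entrant commits to X. Subgame-perfect outcome: (E3, X) with payoffs (3, 9).
Under simultaneous play:
Incumbent's best replies: W→E1; X→E3; Y→E2; Z→E2.
Entrant's best replies: E1→Y; E2→W; E3→X; E4→Y.
Only (E3, X) has each player best-responding; Nash payoffs (3, 9).
Incumbent earns 3 sequentially versus 3 at the Nash outcome: unchanged.

unchanged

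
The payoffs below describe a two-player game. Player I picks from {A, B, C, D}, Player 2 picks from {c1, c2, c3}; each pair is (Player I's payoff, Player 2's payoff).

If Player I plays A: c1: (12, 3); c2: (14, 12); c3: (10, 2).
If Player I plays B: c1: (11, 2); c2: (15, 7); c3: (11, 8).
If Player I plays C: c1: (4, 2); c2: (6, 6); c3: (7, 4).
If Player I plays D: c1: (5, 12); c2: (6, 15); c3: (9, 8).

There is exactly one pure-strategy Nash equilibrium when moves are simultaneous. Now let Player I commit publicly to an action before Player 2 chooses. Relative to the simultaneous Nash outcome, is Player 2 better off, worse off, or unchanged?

better off

Player 2 best-responds to each possible Player I move:
- A: Player 2 compares 3, 12, 2 and picks c2; Player I would get 14.
- B: Player 2 compares 2, 7, 8 and picks c3; Player I would get 11.
- C: Player 2 compares 2, 6, 4 and picks c2; Player I would get 6.
- D: Player 2 compares 12, 15, 8 and picks c2; Player I would get 6.
Among 14, 11, 6, 6, the best is 14 at A. Subgame-perfect outcome: (A, c2) with payoffs (14, 12).
Under simultaneous play:
Player I's best replies: c1→A; c2→B; c3→B.
Player 2's best replies: A→c2; B→c3; C→c2; D→c2.
The unique mutual best reply is (B, c3), giving (11, 8).
Player 2 earns 12 sequentially versus 8 at the Nash outcome: better off.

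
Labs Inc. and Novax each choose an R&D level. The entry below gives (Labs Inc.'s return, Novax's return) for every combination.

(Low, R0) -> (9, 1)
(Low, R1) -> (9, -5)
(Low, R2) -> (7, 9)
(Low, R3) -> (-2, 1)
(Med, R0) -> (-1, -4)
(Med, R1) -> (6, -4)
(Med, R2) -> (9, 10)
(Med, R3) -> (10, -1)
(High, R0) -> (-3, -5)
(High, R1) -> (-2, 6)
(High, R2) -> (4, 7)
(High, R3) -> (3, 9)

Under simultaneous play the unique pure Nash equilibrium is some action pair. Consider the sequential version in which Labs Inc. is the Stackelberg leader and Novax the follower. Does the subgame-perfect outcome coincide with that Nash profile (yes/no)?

yes

Work backward from Novax's decision.
- Low: Novax compares 1, -5, 9, 1 and picks R2; Labs Inc. would get 7.
- Med: Novax compares -4, -4, 10, -1 and picks R2; Labs Inc. would get 9.
- High: Novax compares -5, 6, 7, 9 and picks R3; Labs Inc. would get 3.
Maximizing over 7, 9, 3, Labs Inc. chooses Med. Subgame-perfect outcome: (Med, R2) with payoffs (9, 10).
Now find the simultaneous Nash equilibrium.
Labs Inc.'s best replies: R0→Low; R1→Low; R2→Med; R3→Med.
Novax's best replies: Low→R2; Med→R2; High→R3.
The unique mutual best reply is (Med, R2), giving (9, 10).
Sequential outcome (Med, R2) coincides with the Nash profile (Med, R2).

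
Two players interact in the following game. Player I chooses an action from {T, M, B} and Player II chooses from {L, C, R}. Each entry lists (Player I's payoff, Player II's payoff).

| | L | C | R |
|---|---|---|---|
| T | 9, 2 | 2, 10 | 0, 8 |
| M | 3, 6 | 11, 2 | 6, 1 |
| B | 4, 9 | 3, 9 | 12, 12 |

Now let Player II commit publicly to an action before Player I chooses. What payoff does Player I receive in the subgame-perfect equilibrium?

Backward induction with Player II moving first.
- L: Player I compares 9, 3, 4 and picks T; Player II would get 2.
- C: Player I compares 2, 11, 3 and picks M; Player II would get 2.
- R: Player I compares 0, 6, 12 and picks B; Player II would get 12.
Player II's induced payoffs are 2, 2, 12, so Player II commits to R. Subgame-perfect outcome: (B, R) with payoffs (12, 12).

12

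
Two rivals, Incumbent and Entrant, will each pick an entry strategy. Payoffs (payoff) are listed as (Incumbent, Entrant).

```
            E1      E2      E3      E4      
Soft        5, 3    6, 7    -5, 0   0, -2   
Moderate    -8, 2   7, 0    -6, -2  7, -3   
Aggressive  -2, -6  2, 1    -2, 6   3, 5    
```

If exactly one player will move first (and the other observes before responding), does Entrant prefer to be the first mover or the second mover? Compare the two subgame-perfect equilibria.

If Incumbent leads: Entrant's best replies are Soft→E2, Moderate→E1, Aggressive→E3; Incumbent's induced payoffs 6, -8, -2; outcome (Soft, E2), payoffs (6, 7).
If Entrant leads: Incumbent's best replies are E1→Soft, E2→Moderate, E3→Aggressive, E4→Moderate; Entrant's induced payoffs 3, 0, 6, -3; outcome (Aggressive, E3), payoffs (-2, 6).
Entrant gets 6 moving first and 7 moving second, so Entrant prefers to move second.

second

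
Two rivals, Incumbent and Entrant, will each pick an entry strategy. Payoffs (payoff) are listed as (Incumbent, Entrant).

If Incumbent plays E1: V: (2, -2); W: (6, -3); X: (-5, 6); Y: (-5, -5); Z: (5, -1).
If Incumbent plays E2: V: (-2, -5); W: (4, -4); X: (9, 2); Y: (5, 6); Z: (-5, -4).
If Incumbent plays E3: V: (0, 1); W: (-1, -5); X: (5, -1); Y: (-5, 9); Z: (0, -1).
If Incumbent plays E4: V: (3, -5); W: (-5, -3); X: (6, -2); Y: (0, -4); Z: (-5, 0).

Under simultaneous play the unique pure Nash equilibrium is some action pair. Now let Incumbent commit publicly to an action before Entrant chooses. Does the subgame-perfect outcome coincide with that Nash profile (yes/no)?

yes

Entrant best-responds to each possible Incumbent move:
- E1 → Entrant plays X (best of -2, -3, 6, -5, -1); Incumbent gets -5.
- E2 → Entrant plays Y (best of -5, -4, 2, 6, -4); Incumbent gets 5.
- E3 → Entrant plays Y (best of 1, -5, -1, 9, -1); Incumbent gets -5.
- E4 → Entrant plays Z (best of -5, -3, -2, -4, 0); Incumbent gets -5.
Incumbent's induced payoffs are -5, 5, -5, -5, so Incumbent commits to E2. Subgame-perfect outcome: (E2, Y) with payoffs (5, 6).
For the simultaneous game, intersect best replies.
Incumbent's best replies: V→E4; W→E1; X→E2; Y→E2; Z→E1.
Entrant's best replies: E1→X; E2→Y; E3→Y; E4→Z.
Only (E2, Y) has each player best-responding; Nash payoffs (5, 6).
Sequential outcome (E2, Y) coincides with the Nash profile (E2, Y).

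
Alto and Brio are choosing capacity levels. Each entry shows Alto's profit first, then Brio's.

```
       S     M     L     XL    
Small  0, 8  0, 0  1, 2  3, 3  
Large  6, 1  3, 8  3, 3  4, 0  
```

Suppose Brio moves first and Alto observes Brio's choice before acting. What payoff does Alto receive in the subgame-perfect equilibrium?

Backward induction with Brio moving first.
- S: BR = Large, leader payoff 1.
- M: BR = Large, leader payoff 8.
- L: BR = Large, leader payoff 3.
- XL: BR = Large, leader payoff 0.
Maximizing over 1, 8, 3, 0, Brio chooses M. Subgame-perfect outcome: (Large, M) with payoffs (3, 8).

3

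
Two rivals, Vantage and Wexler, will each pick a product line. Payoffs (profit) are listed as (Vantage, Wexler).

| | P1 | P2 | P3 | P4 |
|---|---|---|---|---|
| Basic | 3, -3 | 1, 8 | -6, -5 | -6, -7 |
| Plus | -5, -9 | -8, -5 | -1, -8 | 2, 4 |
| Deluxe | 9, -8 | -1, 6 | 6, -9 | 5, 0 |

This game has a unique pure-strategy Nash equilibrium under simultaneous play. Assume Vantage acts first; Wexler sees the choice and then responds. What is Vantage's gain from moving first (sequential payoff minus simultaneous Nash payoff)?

1

Solve by backward induction (Vantage leads).
- Basic → Wexler plays P2 (best of -3, 8, -5, -7); Vantage gets 1.
- Plus → Wexler plays P4 (best of -9, -5, -8, 4); Vantage gets 2.
- Deluxe → Wexler plays P2 (best of -8, 6, -9, 0); Vantage gets -1.
Vantage's induced payoffs are 1, 2, -1, so Vantage commits to Plus. Subgame-perfect outcome: (Plus, P4) with payoffs (2, 4).
For the simultaneous game, intersect best replies.
Vantage's best replies: P1→Deluxe; P2→Basic; P3→Deluxe; P4→Deluxe.
Wexler's best replies: Basic→P2; Plus→P4; Deluxe→P2.
The unique mutual best reply is (Basic, P2), giving (1, 8).
Vantage's commitment gain: 2 − 1 = 1.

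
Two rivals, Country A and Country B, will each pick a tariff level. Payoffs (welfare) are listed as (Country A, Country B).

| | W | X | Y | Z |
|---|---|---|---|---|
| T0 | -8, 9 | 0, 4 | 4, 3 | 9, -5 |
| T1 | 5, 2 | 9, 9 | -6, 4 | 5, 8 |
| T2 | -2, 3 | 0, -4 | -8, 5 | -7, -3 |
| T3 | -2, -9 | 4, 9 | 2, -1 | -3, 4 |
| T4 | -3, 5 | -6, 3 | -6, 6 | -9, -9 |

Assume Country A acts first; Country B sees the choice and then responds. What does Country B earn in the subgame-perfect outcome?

9

Solve by backward induction (Country A leads).
- T0: BR = W, leader payoff -8.
- T1: BR = X, leader payoff 9.
- T2: BR = Y, leader payoff -8.
- T3: BR = X, leader payoff 4.
- T4: BR = Y, leader payoff -6.
Country A's induced payoffs are -8, 9, -8, 4, -6, so Country A commits to T1. Subgame-perfect outcome: (T1, X) with payoffs (9, 9).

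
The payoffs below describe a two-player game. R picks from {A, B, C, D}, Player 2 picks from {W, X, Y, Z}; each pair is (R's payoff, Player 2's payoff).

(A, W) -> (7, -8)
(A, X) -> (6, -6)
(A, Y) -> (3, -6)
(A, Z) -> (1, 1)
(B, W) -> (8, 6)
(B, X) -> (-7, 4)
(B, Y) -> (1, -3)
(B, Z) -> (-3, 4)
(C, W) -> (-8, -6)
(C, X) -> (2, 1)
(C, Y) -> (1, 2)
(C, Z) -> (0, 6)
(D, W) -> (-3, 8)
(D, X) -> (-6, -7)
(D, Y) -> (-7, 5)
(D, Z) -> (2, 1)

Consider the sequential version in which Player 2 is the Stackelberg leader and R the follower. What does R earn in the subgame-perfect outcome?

Solve by backward induction (Player 2 leads).
- W: BR = B, leader payoff 6.
- X: BR = A, leader payoff -6.
- Y: BR = A, leader payoff -6.
- Z: BR = D, leader payoff 1.
Among 6, -6, -6, 1, the best is 6 at W. Subgame-perfect outcome: (B, W) with payoffs (8, 6).

8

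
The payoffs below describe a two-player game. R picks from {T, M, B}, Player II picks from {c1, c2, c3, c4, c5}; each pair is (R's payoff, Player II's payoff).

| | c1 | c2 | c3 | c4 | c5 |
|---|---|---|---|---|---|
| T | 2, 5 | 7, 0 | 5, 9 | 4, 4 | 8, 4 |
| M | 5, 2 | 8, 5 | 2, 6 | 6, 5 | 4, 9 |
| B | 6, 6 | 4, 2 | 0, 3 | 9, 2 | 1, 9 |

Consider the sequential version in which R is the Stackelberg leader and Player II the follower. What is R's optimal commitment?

T

Solve by backward induction (R leads).
- T: BR = c3, leader payoff 5.
- M: BR = c5, leader payoff 4.
- B: BR = c5, leader payoff 1.
Among 5, 4, 1, the best is 5 at T. Subgame-perfect outcome: (T, c3) with payoffs (5, 9).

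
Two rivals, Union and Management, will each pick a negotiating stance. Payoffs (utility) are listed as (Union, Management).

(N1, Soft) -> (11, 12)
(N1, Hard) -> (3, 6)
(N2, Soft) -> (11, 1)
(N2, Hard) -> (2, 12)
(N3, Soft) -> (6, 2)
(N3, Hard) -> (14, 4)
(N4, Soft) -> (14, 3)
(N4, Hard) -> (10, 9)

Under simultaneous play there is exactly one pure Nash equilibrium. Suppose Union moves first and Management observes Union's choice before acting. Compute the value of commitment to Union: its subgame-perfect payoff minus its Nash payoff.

0

Management best-responds to each possible Union move:
- N1: BR = Soft, leader payoff 11.
- N2: BR = Hard, leader payoff 2.
- N3: BR = Hard, leader payoff 14.
- N4: BR = Hard, leader payoff 10.
Maximizing over 11, 2, 14, 10, Union chooses N3. Subgame-perfect outcome: (N3, Hard) with payoffs (14, 4).
Now find the simultaneous Nash equilibrium.
Union's best replies: Soft→N4; Hard→N3.
Management's best replies: N1→Soft; N2→Hard; N3→Hard; N4→Hard.
The unique mutual best reply is (N3, Hard), giving (14, 4).
Union's commitment gain: 14 − 14 = 0.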